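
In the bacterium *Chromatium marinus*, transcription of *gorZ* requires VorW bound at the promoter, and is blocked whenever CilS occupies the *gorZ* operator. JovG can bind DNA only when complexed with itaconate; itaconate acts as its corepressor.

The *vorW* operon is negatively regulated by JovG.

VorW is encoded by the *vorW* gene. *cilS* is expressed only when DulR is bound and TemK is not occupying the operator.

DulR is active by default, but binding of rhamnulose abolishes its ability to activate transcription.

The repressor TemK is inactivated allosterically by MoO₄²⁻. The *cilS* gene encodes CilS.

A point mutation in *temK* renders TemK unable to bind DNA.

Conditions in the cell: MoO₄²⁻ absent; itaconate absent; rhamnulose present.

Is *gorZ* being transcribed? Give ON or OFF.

ON

Itaconate is absent, so JovG is inactive.
With no repressor bound, *vorW* is transcribed.
So VorW is produced and active.
TemK is non-functional in this strain, so it has no effect.
Rhamnulose is present, so DulR is inactive.
Required activator DulR is absent, so *cilS* is not transcribed.
So CilS is not produced.
No repressor is bound and VorW is active, so *gorZ* is transcribed.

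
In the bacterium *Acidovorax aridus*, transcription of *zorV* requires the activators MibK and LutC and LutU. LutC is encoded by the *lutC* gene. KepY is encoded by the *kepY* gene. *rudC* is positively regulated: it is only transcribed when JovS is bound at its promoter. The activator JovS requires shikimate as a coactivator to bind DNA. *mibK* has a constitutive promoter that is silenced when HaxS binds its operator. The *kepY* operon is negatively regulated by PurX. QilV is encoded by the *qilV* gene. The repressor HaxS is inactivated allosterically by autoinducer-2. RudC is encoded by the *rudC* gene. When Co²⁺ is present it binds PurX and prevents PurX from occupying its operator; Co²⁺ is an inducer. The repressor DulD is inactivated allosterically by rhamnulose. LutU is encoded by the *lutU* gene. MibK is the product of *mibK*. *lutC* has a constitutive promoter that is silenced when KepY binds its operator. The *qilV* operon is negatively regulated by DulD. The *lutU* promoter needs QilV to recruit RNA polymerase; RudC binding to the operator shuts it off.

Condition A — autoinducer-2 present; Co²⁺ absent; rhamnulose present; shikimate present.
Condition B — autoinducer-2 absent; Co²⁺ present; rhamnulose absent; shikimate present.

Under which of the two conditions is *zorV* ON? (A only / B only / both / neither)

neither

Condition A:
Autoinducer-2 is present, so HaxS is inactive.
With no repressor bound, *mibK* is transcribed.
So MibK is produced and active.
Co²⁺ is absent, so PurX is active.
With repressor PurX bound, *kepY* is not transcribed.
So KepY is not produced.
With no repressor bound, *lutC* is transcribed.
So LutC is produced and active.
Rhamnulose is present, so DulD is inactive.
With no repressor bound, *qilV* is transcribed.
So QilV is produced and active.
Shikimate is present, so JovS is active.
No repressor is bound and JovS is active, so *rudC* is transcribed.
So RudC is produced and active.
With repressor RudC bound, *lutU* is not transcribed.
So LutU is not produced.
Required activator LutU is absent, so *zorV* is not transcribed.
→ *zorV* is OFF in A.
Condition B:
Autoinducer-2 is absent, so HaxS is active.
With repressor HaxS bound, *mibK* is not transcribed.
So MibK is not produced.
Co²⁺ is present, so PurX is inactive.
With no repressor bound, *kepY* is transcribed.
So KepY is produced and active.
With repressor KepY bound, *lutC* is not transcribed.
So LutC is not produced.
Rhamnulose is absent, so DulD is active.
With repressor DulD bound, *qilV* is not transcribed.
So QilV is not produced.
Shikimate is present, so JovS is active.
No repressor is bound and JovS is active, so *rudC* is transcribed.
So RudC is produced and active.
With repressor RudC bound, *lutU* is not transcribed.
So LutU is not produced.
Required activator MibK is absent, so *zorV* is not transcribed.
→ *zorV* is OFF in B.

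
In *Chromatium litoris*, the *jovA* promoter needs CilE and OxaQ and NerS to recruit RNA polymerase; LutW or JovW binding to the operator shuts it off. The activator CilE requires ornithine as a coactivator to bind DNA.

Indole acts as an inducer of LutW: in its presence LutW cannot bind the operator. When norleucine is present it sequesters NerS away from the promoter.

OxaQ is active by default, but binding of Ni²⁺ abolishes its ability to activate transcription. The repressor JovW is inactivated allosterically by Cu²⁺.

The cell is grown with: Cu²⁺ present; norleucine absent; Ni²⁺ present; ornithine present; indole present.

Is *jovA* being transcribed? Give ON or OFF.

OFF

Indole is present, so LutW is inactive.
Ornithine is present, so CilE is active.
Ni²⁺ is present, so OxaQ is inactive.
Cu²⁺ is present, so JovW is inactive.
Norleucine is absent, so NerS is active.
Required activator OxaQ is absent, so *jovA* is not transcribed.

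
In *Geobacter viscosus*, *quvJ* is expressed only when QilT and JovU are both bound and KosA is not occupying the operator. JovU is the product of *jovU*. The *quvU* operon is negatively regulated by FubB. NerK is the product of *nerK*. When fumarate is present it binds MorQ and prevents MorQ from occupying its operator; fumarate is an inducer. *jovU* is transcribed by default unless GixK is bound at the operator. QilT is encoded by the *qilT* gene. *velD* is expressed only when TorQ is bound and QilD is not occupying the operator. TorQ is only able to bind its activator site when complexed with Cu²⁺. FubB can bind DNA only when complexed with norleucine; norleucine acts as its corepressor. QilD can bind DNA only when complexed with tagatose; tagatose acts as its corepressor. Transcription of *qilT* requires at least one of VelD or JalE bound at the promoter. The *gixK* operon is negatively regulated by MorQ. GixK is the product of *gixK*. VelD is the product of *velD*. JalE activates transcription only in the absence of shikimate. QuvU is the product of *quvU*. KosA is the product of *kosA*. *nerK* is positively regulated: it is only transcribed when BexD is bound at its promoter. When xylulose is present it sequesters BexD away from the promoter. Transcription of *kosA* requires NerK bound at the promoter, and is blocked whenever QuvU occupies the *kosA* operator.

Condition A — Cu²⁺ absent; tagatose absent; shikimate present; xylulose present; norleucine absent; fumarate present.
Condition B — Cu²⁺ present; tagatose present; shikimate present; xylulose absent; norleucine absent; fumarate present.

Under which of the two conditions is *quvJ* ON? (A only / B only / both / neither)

neither

Condition A:
Cu²⁺ is absent, so TorQ is inactive.
Tagatose is absent, so QilD is inactive.
Required activator TorQ is absent, so *velD* is not transcribed.
So VelD is not produced.
Shikimate is present, so JalE is inactive.
No activator is available at the *qilT* promoter, so *qilT* is not transcribed.
So QilT is not produced.
Xylulose is present, so BexD is inactive.
Required activator BexD is absent, so *nerK* is not transcribed.
So NerK is not produced.
Norleucine is absent, so FubB is inactive.
With no repressor bound, *quvU* is transcribed.
So QuvU is produced and active.
With repressor QuvU bound, *kosA* is not transcribed.
So KosA is not produced.
Fumarate is present, so MorQ is inactive.
With no repressor bound, *gixK* is transcribed.
So GixK is produced and active.
With repressor GixK bound, *jovU* is not transcribed.
So JovU is not produced.
Required activator QilT is absent, so *quvJ* is not transcribed.
→ *quvJ* is OFF in A.
Condition B:
Cu²⁺ is present, so TorQ is active.
Tagatose is present, so QilD is active.
With repressor QilD bound, *velD* is not transcribed.
So VelD is not produced.
Shikimate is present, so JalE is inactive.
No activator is available at the *qilT* promoter, so *qilT* is not transcribed.
So QilT is not produced.
Xylulose is absent, so BexD is active.
No repressor is bound and BexD is active, so *nerK* is transcribed.
So NerK is produced and active.
Norleucine is absent, so FubB is inactive.
With no repressor bound, *quvU* is transcribed.
So QuvU is produced and active.
With repressor QuvU bound, *kosA* is not transcribed.
So KosA is not produced.
Fumarate is present, so MorQ is inactive.
With no repressor bound, *gixK* is transcribed.
So GixK is produced and active.
With repressor GixK bound, *jovU* is not transcribed.
So JovU is not produced.
Required activator QilT is absent, so *quvJ* is not transcribed.
→ *quvJ* is OFF in B.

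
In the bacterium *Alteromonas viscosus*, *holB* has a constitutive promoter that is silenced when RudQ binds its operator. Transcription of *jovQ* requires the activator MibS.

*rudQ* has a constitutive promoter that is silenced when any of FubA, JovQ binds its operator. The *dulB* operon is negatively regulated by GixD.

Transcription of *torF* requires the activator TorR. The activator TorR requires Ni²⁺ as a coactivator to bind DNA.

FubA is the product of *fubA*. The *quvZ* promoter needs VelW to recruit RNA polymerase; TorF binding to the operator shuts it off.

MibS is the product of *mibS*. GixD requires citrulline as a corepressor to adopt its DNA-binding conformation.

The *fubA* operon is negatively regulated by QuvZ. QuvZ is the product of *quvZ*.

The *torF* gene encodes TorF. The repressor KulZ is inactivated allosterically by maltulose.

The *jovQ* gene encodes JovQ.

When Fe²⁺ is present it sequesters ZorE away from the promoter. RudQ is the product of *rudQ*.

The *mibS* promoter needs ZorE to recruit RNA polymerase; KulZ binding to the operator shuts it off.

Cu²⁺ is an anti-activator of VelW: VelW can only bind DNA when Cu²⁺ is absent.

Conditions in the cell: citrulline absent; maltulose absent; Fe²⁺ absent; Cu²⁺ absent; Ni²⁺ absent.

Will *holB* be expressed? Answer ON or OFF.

Ni²⁺ is absent, so TorR is inactive.
Required activator TorR is absent, so *torF* is not transcribed.
So TorF is not produced.
Cu²⁺ is absent, so VelW is active.
No repressor is bound and VelW is active, so *quvZ* is transcribed.
So QuvZ is produced and active.
With repressor QuvZ bound, *fubA* is not transcribed.
So FubA is not produced.
Maltulose is absent, so KulZ is active.
Fe²⁺ is absent, so ZorE is active.
With repressor KulZ bound, *mibS* is not transcribed.
So MibS is not produced.
Required activator MibS is absent, so *jovQ* is not transcribed.
So JovQ is not produced.
With no repressor bound, *rudQ* is transcribed.
So RudQ is produced and active.
With repressor RudQ bound, *holB* is not transcribed.

OFF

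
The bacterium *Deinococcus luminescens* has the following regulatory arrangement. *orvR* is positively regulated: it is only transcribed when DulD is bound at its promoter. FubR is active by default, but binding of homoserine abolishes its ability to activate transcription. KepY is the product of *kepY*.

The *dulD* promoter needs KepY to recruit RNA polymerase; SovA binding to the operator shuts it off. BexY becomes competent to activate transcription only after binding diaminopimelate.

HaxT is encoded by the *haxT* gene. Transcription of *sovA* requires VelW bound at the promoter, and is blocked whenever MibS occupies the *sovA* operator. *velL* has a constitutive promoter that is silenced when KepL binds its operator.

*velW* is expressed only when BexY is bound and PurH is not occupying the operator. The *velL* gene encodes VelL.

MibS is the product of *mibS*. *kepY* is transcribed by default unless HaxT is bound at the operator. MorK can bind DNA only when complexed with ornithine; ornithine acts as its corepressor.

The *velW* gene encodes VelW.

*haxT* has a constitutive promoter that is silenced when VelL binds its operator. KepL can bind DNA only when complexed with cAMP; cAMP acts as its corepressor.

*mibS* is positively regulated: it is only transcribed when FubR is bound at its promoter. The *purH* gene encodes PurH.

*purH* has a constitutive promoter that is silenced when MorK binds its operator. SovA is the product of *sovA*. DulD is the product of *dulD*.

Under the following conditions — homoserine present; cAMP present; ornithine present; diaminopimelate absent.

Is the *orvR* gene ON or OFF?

OFF

cAMP is present, so KepL is active.
With repressor KepL bound, *velL* is not transcribed.
So VelL is not produced.
With no repressor bound, *haxT* is transcribed.
So HaxT is produced and active.
With repressor HaxT bound, *kepY* is not transcribed.
So KepY is not produced.
Homoserine is present, so FubR is inactive.
Required activator FubR is absent, so *mibS* is not transcribed.
So MibS is not produced.
Diaminopimelate is absent, so BexY is inactive.
Ornithine is present, so MorK is active.
With repressor MorK bound, *purH* is not transcribed.
So PurH is not produced.
Required activator BexY is absent, so *velW* is not transcribed.
So VelW is not produced.
Required activator VelW is absent, so *sovA* is not transcribed.
So SovA is not produced.
Required activator KepY is absent, so *dulD* is not transcribed.
So DulD is not produced.
Required activator DulD is absent, so *orvR* is not transcribed.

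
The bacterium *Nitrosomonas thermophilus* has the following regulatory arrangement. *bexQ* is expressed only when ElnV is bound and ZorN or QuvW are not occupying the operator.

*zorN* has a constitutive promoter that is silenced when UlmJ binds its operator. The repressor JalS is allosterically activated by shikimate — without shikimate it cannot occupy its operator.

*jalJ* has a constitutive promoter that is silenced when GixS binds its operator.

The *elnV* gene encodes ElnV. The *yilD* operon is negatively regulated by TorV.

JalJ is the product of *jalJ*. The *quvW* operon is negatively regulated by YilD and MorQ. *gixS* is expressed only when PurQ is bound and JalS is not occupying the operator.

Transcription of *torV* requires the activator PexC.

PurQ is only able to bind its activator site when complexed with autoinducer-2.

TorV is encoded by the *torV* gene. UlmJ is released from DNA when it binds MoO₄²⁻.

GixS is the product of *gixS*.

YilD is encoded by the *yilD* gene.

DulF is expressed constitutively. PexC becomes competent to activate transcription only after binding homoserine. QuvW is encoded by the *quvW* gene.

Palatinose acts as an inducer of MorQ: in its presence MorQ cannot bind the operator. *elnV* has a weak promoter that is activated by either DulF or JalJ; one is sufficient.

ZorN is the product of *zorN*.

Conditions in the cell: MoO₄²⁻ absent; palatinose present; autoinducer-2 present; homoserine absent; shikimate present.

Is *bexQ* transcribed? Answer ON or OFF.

ON

MoO₄²⁻ is absent, so UlmJ is active.
With repressor UlmJ bound, *zorN* is not transcribed.
So ZorN is not produced.
Homoserine is absent, so PexC is inactive.
Required activator PexC is absent, so *torV* is not transcribed.
So TorV is not produced.
With no repressor bound, *yilD* is transcribed.
So YilD is produced and active.
Palatinose is present, so MorQ is inactive.
With repressor YilD bound, *quvW* is not transcribed.
So QuvW is not produced.
DulF is produced constitutively and is active.
Autoinducer-2 is present, so PurQ is active.
Shikimate is present, so JalS is active.
With repressor JalS bound, *gixS* is not transcribed.
So GixS is not produced.
With no repressor bound, *jalJ* is transcribed.
So JalJ is produced and active.
Activator DulF is present, so *elnV* is transcribed.
So ElnV is produced and active.
No repressor is bound and ElnV is active, so *bexQ* is transcribed.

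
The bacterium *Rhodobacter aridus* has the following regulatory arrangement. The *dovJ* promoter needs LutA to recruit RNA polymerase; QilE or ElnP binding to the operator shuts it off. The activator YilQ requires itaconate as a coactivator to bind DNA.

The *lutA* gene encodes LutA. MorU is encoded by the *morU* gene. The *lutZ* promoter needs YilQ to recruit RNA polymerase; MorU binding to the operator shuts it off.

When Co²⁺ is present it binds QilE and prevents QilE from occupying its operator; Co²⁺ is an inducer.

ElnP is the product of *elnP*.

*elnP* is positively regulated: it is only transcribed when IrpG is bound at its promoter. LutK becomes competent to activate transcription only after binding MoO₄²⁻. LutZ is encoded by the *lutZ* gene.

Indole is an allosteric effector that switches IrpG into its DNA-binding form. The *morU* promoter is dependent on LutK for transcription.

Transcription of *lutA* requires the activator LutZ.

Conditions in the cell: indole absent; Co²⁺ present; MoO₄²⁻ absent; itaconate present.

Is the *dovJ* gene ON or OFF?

Co²⁺ is present, so QilE is inactive.
Itaconate is present, so YilQ is active.
MoO₄²⁻ is absent, so LutK is inactive.
Required activator LutK is absent, so *morU* is not transcribed.
So MorU is not produced.
No repressor is bound and YilQ is active, so *lutZ* is transcribed.
So LutZ is produced and active.
No repressor is bound and LutZ is active, so *lutA* is transcribed.
So LutA is produced and active.
Indole is absent, so IrpG is inactive.
Required activator IrpG is absent, so *elnP* is not transcribed.
So ElnP is not produced.
No repressor is bound and LutA is active, so *dovJ* is transcribed.

ON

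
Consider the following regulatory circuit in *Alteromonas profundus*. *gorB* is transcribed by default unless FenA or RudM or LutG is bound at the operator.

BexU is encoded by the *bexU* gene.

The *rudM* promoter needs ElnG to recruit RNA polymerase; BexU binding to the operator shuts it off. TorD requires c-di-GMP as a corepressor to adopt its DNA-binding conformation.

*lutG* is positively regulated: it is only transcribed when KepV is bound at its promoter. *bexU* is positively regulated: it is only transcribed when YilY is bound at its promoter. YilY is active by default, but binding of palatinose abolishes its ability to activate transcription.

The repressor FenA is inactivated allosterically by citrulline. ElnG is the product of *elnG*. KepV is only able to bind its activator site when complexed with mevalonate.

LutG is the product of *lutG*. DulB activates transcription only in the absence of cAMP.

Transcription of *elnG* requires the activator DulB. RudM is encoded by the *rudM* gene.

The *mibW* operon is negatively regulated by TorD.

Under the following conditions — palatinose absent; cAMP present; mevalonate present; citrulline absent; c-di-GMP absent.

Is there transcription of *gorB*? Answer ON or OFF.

OFF

Citrulline is absent, so FenA is active.
Palatinose is absent, so YilY is active.
No repressor is bound and YilY is active, so *bexU* is transcribed.
So BexU is produced and active.
cAMP is present, so DulB is inactive.
Required activator DulB is absent, so *elnG* is not transcribed.
So ElnG is not produced.
With repressor BexU bound, *rudM* is not transcribed.
So RudM is not produced.
Mevalonate is present, so KepV is active.
No repressor is bound and KepV is active, so *lutG* is transcribed.
So LutG is produced and active.
With repressor FenA bound, *gorB* is not transcribed.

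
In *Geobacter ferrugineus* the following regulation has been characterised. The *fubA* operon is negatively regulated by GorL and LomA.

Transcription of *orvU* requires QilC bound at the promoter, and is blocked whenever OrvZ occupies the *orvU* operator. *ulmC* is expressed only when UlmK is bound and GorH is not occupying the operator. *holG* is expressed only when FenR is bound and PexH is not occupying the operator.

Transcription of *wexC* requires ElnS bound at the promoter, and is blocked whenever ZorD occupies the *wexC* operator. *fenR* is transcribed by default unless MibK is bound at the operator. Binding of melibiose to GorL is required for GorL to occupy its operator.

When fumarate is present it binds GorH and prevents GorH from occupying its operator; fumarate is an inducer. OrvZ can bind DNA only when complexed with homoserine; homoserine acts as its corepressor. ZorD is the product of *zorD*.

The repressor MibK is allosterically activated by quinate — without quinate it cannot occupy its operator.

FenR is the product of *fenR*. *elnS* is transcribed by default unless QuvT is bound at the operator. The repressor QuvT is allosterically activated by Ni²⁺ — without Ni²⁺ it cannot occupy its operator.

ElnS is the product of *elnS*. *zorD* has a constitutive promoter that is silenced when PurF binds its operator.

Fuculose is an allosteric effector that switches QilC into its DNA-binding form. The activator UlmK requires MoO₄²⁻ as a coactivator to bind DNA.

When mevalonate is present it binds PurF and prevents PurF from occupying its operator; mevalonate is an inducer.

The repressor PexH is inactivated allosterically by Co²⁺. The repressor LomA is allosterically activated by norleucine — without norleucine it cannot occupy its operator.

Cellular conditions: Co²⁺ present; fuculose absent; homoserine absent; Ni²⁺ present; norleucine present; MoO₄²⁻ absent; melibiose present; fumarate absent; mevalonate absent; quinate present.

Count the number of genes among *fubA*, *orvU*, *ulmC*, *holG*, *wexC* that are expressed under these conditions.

Melibiose is present, so GorL is active.
Norleucine is present, so LomA is active.
With repressor GorL bound, *fubA* is not transcribed.
→ *fubA* is OFF.
Homoserine is absent, so OrvZ is inactive.
Fuculose is absent, so QilC is inactive.
Required activator QilC is absent, so *orvU* is not transcribed.
→ *orvU* is OFF.
Fumarate is absent, so GorH is active.
MoO₄²⁻ is absent, so UlmK is inactive.
With repressor GorH bound, *ulmC* is not transcribed.
→ *ulmC* is OFF.
Co²⁺ is present, so PexH is inactive.
Quinate is present, so MibK is active.
With repressor MibK bound, *fenR* is not transcribed.
So FenR is not produced.
Required activator FenR is absent, so *holG* is not transcribed.
→ *holG* is OFF.
Ni²⁺ is present, so QuvT is active.
With repressor QuvT bound, *elnS* is not transcribed.
So ElnS is not produced.
Mevalonate is absent, so PurF is active.
With repressor PurF bound, *zorD* is not transcribed.
So ZorD is not produced.
Required activator ElnS is absent, so *wexC* is not transcribed.
→ *wexC* is OFF.
0 of the 5 genes are transcribed.

0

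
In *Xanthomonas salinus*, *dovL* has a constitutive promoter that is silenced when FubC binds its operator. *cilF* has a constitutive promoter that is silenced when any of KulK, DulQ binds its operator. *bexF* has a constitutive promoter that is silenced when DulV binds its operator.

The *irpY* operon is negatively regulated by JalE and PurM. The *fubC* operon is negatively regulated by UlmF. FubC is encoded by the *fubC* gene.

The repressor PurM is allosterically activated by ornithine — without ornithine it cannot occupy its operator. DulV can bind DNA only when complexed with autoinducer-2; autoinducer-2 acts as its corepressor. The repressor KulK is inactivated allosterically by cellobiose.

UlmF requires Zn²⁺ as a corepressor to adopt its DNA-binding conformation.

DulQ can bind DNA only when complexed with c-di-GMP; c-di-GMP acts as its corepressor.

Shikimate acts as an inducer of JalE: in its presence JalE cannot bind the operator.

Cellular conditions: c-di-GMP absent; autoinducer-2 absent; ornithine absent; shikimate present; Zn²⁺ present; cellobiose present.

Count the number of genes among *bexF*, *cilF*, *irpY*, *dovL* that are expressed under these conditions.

Autoinducer-2 is absent, so DulV is inactive.
With no repressor bound, *bexF* is transcribed.
→ *bexF* is ON.
Cellobiose is present, so KulK is inactive.
c-di-GMP is absent, so DulQ is inactive.
With no repressor bound, *cilF* is transcribed.
→ *cilF* is ON.
Shikimate is present, so JalE is inactive.
Ornithine is absent, so PurM is inactive.
With no repressor bound, *irpY* is transcribed.
→ *irpY* is ON.
Zn²⁺ is present, so UlmF is active.
With repressor UlmF bound, *fubC* is not transcribed.
So FubC is not produced.
With no repressor bound, *dovL* is transcribed.
→ *dovL* is ON.
4 of the 4 genes are transcribed.

4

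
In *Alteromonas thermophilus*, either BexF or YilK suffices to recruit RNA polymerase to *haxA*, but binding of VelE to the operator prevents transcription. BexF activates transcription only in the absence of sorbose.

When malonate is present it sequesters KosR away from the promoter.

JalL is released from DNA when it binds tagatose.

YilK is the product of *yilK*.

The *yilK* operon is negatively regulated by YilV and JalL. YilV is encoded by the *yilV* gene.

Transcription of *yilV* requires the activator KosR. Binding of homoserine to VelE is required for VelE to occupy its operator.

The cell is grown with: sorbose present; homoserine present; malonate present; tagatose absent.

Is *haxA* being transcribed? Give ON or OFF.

OFF

Homoserine is present, so VelE is active.
Sorbose is present, so BexF is inactive.
Malonate is present, so KosR is inactive.
Required activator KosR is absent, so *yilV* is not transcribed.
So YilV is not produced.
Tagatose is absent, so JalL is active.
With repressor JalL bound, *yilK* is not transcribed.
So YilK is not produced.
With repressor VelE bound, *haxA* is not transcribed.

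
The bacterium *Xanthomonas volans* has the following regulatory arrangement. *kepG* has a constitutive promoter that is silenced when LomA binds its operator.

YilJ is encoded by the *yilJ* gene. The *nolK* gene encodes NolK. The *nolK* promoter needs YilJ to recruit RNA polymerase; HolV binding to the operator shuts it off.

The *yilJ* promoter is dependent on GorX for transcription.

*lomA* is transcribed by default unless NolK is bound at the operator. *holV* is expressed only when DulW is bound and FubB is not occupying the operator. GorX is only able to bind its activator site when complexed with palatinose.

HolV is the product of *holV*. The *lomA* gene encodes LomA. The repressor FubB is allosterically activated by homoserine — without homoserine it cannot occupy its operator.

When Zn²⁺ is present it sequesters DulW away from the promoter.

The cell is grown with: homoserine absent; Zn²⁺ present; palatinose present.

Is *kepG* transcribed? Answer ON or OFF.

ON

Palatinose is present, so GorX is active.
No repressor is bound and GorX is active, so *yilJ* is transcribed.
So YilJ is produced and active.
Homoserine is absent, so FubB is inactive.
Zn²⁺ is present, so DulW is inactive.
Required activator DulW is absent, so *holV* is not transcribed.
So HolV is not produced.
No repressor is bound and YilJ is active, so *nolK* is transcribed.
So NolK is produced and active.
With repressor NolK bound, *lomA* is not transcribed.
So LomA is not produced.
With no repressor bound, *kepG* is transcribed.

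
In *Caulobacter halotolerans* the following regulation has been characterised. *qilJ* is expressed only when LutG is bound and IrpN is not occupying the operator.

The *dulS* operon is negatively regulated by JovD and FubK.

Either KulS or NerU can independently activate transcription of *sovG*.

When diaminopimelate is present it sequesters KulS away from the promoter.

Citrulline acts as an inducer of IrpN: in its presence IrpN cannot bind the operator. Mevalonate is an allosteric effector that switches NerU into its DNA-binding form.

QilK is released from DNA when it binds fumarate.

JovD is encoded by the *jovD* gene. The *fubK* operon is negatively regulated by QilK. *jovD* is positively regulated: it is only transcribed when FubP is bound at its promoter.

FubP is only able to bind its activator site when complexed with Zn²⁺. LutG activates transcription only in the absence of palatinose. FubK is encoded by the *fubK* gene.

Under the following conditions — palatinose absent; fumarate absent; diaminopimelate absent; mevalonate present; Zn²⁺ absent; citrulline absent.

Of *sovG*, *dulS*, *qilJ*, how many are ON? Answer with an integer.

2

Diaminopimelate is absent, so KulS is active.
Mevalonate is present, so NerU is active.
Activator KulS is present, so *sovG* is transcribed.
→ *sovG* is ON.
Zn²⁺ is absent, so FubP is inactive.
Required activator FubP is absent, so *jovD* is not transcribed.
So JovD is not produced.
Fumarate is absent, so QilK is active.
With repressor QilK bound, *fubK* is not transcribed.
So FubK is not produced.
With no repressor bound, *dulS* is transcribed.
→ *dulS* is ON.
Citrulline is absent, so IrpN is active.
Palatinose is absent, so LutG is active.
With repressor IrpN bound, *qilJ* is not transcribed.
→ *qilJ* is OFF.
2 of the 3 genes are transcribed.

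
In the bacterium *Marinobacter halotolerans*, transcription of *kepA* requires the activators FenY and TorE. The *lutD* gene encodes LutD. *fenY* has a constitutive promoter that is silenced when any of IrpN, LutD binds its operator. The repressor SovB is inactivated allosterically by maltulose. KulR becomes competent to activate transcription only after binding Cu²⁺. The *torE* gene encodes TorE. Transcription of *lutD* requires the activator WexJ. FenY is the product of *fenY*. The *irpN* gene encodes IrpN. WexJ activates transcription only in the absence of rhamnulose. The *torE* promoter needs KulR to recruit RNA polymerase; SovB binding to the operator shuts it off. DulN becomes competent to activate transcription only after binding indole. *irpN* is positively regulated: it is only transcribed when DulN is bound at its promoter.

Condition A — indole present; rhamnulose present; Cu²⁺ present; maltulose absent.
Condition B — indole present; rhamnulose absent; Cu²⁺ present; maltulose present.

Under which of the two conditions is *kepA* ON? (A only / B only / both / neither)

neither

Condition A:
Indole is present, so DulN is active.
No repressor is bound and DulN is active, so *irpN* is transcribed.
So IrpN is produced and active.
Rhamnulose is present, so WexJ is inactive.
Required activator WexJ is absent, so *lutD* is not transcribed.
So LutD is not produced.
With repressor IrpN bound, *fenY* is not transcribed.
So FenY is not produced.
Cu²⁺ is present, so KulR is active.
Maltulose is absent, so SovB is active.
With repressor SovB bound, *torE* is not transcribed.
So TorE is not produced.
Required activator FenY is absent, so *kepA* is not transcribed.
→ *kepA* is OFF in A.
Condition B:
Indole is present, so DulN is active.
No repressor is bound and DulN is active, so *irpN* is transcribed.
So IrpN is produced and active.
Rhamnulose is absent, so WexJ is active.
No repressor is bound and WexJ is active, so *lutD* is transcribed.
So LutD is produced and active.
With repressor IrpN bound, *fenY* is not transcribed.
So FenY is not produced.
Cu²⁺ is present, so KulR is active.
Maltulose is present, so SovB is inactive.
No repressor is bound and KulR is active, so *torE* is transcribed.
So TorE is produced and active.
Required activator FenY is absent, so *kepA* is not transcribed.
→ *kepA* is OFF in B.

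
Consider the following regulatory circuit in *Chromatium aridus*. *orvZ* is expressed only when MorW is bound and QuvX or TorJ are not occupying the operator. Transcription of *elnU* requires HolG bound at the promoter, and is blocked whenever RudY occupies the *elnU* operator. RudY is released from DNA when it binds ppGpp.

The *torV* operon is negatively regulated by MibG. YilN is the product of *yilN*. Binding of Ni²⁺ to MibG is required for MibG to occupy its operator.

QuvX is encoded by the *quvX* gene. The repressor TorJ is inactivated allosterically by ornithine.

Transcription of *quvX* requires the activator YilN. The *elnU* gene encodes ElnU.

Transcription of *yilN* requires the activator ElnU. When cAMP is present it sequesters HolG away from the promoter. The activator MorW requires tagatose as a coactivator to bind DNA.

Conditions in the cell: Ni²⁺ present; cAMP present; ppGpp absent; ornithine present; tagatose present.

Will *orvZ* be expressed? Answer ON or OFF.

Tagatose is present, so MorW is active.
ppGpp is absent, so RudY is active.
cAMP is present, so HolG is inactive.
With repressor RudY bound, *elnU* is not transcribed.
So ElnU is not produced.
Required activator ElnU is absent, so *yilN* is not transcribed.
So YilN is not produced.
Required activator YilN is absent, so *quvX* is not transcribed.
So QuvX is not produced.
Ornithine is present, so TorJ is inactive.
No repressor is bound and MorW is active, so *orvZ* is transcribed.

ON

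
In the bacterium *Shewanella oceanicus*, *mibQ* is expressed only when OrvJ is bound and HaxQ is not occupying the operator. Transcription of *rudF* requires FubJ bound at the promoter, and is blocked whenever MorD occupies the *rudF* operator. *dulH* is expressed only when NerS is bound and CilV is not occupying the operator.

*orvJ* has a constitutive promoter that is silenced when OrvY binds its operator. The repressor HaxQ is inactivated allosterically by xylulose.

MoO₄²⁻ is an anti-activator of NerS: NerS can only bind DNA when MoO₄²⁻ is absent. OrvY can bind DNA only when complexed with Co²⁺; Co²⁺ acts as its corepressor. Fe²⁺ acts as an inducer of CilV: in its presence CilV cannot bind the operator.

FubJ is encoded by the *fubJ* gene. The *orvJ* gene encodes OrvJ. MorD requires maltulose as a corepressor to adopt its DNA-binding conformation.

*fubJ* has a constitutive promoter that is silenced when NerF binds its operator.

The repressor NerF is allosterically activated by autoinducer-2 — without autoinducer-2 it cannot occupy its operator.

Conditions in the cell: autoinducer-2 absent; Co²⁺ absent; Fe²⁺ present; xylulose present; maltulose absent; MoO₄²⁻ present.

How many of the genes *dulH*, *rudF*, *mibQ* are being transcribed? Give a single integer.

MoO₄²⁻ is present, so NerS is inactive.
Fe²⁺ is present, so CilV is inactive.
Required activator NerS is absent, so *dulH* is not transcribed.
→ *dulH* is OFF.
Maltulose is absent, so MorD is inactive.
Autoinducer-2 is absent, so NerF is inactive.
With no repressor bound, *fubJ* is transcribed.
So FubJ is produced and active.
No repressor is bound and FubJ is active, so *rudF* is transcribed.
→ *rudF* is ON.
Xylulose is present, so HaxQ is inactive.
Co²⁺ is absent, so OrvY is inactive.
With no repressor bound, *orvJ* is transcribed.
So OrvJ is produced and active.
No repressor is bound and OrvJ is active, so *mibQ* is transcribed.
→ *mibQ* is ON.
2 of the 3 genes are transcribed.

2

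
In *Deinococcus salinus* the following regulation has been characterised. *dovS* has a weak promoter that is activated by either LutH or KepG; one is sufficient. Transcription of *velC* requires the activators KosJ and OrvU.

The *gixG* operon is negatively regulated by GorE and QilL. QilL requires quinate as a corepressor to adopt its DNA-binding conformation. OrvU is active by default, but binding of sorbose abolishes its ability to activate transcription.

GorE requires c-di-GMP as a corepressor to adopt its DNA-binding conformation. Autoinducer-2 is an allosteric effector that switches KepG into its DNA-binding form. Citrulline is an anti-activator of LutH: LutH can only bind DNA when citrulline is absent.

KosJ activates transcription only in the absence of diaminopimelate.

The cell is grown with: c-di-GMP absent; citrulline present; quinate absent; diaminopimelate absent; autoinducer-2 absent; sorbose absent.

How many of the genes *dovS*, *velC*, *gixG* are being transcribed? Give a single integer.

Citrulline is present, so LutH is inactive.
Autoinducer-2 is absent, so KepG is inactive.
No activator is available at the *dovS* promoter, so *dovS* is not transcribed.
→ *dovS* is OFF.
Diaminopimelate is absent, so KosJ is active.
Sorbose is absent, so OrvU is active.
No repressor is bound and KosJ and OrvU are active, so *velC* is transcribed.
→ *velC* is ON.
c-di-GMP is absent, so GorE is inactive.
Quinate is absent, so QilL is inactive.
With no repressor bound, *gixG* is transcribed.
→ *gixG* is ON.
2 of the 3 genes are transcribed.

2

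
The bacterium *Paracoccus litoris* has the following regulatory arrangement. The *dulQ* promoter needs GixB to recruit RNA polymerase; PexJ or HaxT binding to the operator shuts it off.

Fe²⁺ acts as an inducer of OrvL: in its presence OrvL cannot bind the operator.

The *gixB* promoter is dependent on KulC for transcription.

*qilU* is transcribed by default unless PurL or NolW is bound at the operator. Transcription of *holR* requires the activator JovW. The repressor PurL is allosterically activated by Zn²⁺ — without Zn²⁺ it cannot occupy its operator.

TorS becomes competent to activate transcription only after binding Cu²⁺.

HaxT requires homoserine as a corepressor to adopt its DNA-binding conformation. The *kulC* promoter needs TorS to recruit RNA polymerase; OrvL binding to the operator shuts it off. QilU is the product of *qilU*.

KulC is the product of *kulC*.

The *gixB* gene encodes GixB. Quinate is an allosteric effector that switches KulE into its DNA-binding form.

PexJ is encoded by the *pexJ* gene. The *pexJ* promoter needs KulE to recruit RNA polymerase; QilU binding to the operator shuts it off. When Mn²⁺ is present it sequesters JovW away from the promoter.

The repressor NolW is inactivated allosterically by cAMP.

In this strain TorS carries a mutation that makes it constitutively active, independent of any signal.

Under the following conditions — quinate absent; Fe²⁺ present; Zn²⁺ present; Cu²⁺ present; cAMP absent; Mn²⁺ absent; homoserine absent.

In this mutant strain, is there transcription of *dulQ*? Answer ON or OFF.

ON

Quinate is absent, so KulE is inactive.
Zn²⁺ is present, so PurL is active.
cAMP is absent, so NolW is active.
With repressor PurL bound, *qilU* is not transcribed.
So QilU is not produced.
Required activator KulE is absent, so *pexJ* is not transcribed.
So PexJ is not produced.
Homoserine is absent, so HaxT is inactive.
TorS is constitutively active in this strain.
Fe²⁺ is present, so OrvL is inactive.
No repressor is bound and TorS is active, so *kulC* is transcribed.
So KulC is produced and active.
No repressor is bound and KulC is active, so *gixB* is transcribed.
So GixB is produced and active.
No repressor is bound and GixB is active, so *dulQ* is transcribed.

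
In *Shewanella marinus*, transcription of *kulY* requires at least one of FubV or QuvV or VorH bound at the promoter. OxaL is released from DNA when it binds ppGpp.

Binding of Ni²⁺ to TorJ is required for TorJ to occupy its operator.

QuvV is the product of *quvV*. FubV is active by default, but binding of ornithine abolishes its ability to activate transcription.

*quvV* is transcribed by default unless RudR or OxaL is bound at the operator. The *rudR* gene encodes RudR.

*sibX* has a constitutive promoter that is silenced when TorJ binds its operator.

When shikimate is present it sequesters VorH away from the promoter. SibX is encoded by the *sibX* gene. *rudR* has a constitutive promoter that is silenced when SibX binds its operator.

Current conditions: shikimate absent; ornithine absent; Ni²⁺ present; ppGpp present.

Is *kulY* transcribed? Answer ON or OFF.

ON

Ornithine is absent, so FubV is active.
Ni²⁺ is present, so TorJ is active.
With repressor TorJ bound, *sibX* is not transcribed.
So SibX is not produced.
With no repressor bound, *rudR* is transcribed.
So RudR is produced and active.
ppGpp is present, so OxaL is inactive.
With repressor RudR bound, *quvV* is not transcribed.
So QuvV is not produced.
Shikimate is absent, so VorH is active.
Activator FubV is present, so *kulY* is transcribed.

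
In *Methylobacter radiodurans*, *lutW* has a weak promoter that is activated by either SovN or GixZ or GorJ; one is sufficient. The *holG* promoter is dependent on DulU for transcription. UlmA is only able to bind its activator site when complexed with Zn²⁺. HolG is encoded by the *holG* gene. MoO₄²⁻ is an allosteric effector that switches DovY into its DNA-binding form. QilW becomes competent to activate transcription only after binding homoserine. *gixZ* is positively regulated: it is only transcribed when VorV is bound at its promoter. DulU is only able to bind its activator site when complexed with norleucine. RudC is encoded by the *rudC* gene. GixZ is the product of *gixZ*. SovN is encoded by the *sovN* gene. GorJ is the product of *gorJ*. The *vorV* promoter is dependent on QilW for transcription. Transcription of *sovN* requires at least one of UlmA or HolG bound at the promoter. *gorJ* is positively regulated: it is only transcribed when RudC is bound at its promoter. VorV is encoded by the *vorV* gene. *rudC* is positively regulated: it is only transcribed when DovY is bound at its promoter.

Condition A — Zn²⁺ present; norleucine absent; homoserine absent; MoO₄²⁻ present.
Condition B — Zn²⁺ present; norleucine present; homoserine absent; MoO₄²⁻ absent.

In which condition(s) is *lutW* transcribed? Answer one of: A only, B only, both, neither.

both

Condition A:
Zn²⁺ is present, so UlmA is active.
Norleucine is absent, so DulU is inactive.
Required activator DulU is absent, so *holG* is not transcribed.
So HolG is not produced.
Activator UlmA is present, so *sovN* is transcribed.
So SovN is produced and active.
Homoserine is absent, so QilW is inactive.
Required activator QilW is absent, so *vorV* is not transcribed.
So VorV is not produced.
Required activator VorV is absent, so *gixZ* is not transcribed.
So GixZ is not produced.
MoO₄²⁻ is present, so DovY is active.
No repressor is bound and DovY is active, so *rudC* is transcribed.
So RudC is produced and active.
No repressor is bound and RudC is active, so *gorJ* is transcribed.
So GorJ is produced and active.
Activator SovN is present, so *lutW* is transcribed.
→ *lutW* is ON in A.
Condition B:
Zn²⁺ is present, so UlmA is active.
Norleucine is present, so DulU is active.
No repressor is bound and DulU is active, so *holG* is transcribed.
So HolG is produced and active.
Activator UlmA is present, so *sovN* is transcribed.
So SovN is produced and active.
Homoserine is absent, so QilW is inactive.
Required activator QilW is absent, so *vorV* is not transcribed.
So VorV is not produced.
Required activator VorV is absent, so *gixZ* is not transcribed.
So GixZ is not produced.
MoO₄²⁻ is absent, so DovY is inactive.
Required activator DovY is absent, so *rudC* is not transcribed.
So RudC is not produced.
Required activator RudC is absent, so *gorJ* is not transcribed.
So GorJ is not produced.
Activator SovN is present, so *lutW* is transcribed.
→ *lutW* is ON in B.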